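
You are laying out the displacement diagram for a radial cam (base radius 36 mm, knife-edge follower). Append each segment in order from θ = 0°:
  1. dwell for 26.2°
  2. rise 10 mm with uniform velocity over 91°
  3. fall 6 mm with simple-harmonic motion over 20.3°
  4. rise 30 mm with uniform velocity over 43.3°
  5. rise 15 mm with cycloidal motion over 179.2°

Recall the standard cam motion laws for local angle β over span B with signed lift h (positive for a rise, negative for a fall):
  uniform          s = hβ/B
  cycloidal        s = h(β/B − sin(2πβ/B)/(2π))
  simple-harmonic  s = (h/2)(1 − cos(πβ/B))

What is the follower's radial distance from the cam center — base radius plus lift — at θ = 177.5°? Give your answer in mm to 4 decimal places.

seg 1 [0°–26.2°] dwell: s stays 0.0000
seg 2 [26.2°–117.2°] uniform, h=10: full span → s += 10 → s = 10.0000
seg 3 [117.2°–137.5°] simple-harmonic, h=-6: full span → s += -6 → s = 4.0000
seg 4 [137.5°–180.8°] uniform, h=30: θ=177.5° here. β=40, B=43.3. 30·40/43.3 = 27.7136 → s = 31.7136
radial distance = base radius + s = 36 + 31.7136 = 67.7136

67.7136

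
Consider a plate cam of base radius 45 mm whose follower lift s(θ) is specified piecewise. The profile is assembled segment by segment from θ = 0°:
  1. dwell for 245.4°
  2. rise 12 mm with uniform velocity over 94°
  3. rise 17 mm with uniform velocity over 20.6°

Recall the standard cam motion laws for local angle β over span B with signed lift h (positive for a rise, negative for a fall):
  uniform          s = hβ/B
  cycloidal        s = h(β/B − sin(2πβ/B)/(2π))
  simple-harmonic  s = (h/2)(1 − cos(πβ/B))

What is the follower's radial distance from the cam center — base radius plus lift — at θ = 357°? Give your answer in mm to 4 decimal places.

seg 1 [0°–245.4°] dwell: s stays 0.0000
seg 2 [245.4°–339.4°] uniform, h=12: full span → s += 12 → s = 12.0000
seg 3 [339.4°–360°] uniform, h=17: θ=357° here. β=17.6, B=20.6. 17·17.6/20.6 = 14.5243 → s = 26.5243
radial distance = base radius + s = 45 + 26.5243 = 71.5243

71.5243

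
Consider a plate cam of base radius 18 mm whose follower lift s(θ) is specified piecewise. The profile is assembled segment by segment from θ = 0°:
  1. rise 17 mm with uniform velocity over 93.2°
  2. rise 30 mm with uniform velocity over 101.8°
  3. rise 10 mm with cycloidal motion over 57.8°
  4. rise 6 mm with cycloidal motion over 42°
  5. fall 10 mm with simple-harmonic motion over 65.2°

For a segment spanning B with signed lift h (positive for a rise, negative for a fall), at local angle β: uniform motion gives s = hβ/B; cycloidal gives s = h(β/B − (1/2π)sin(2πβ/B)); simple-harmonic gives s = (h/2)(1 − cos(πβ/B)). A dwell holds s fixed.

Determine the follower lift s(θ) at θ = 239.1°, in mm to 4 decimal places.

seg 1 [0°–93.2°] uniform, h=17: full span → s += 17 → s = 17.0000
seg 2 [93.2°–195°] uniform, h=30: full span → s += 30 → s = 47.0000
seg 3 [195°–252.8°] cycloidal, h=10: θ=239.1° here. β=44.1, B=57.8. 10·(0.7630 − sin(2π·0.7630)/(2π)) = 9.2160 → s = 56.2160

56.2160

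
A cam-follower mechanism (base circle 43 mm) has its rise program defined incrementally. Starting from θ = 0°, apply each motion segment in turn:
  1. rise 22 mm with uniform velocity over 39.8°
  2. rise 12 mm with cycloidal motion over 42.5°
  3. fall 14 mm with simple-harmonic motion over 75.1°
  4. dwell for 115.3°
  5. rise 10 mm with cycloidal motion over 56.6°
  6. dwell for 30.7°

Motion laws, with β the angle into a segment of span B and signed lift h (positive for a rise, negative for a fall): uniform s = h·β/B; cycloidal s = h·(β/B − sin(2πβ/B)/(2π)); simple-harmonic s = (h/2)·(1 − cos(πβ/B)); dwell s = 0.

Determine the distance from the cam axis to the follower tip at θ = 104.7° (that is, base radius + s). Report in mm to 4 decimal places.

seg 1 [0°–39.8°] uniform, h=22: full span → s += 22 → s = 22.0000
seg 2 [39.8°–82.3°] cycloidal, h=12: full span → s += 12 → s = 34.0000
seg 3 [82.3°–157.4°] simple-harmonic, h=-14: θ=104.7° here. β=22.4, B=75.1. -14/2·(1 − cos(π·0.2983)) = -2.8548 → s = 31.1452
radial distance = base radius + s = 43 + 31.1452 = 74.1452

74.1452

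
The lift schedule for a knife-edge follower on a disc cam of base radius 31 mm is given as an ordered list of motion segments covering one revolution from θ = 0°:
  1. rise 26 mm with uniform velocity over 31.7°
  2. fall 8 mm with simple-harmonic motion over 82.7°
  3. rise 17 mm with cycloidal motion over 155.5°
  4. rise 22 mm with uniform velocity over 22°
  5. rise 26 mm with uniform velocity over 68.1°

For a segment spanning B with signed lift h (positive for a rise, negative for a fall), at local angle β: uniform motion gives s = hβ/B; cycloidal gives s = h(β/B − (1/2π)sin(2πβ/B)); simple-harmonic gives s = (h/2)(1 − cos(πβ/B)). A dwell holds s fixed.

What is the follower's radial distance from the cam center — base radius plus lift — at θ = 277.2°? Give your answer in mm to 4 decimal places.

seg 1 [0°–31.7°] uniform, h=26: full span → s += 26 → s = 26.0000
seg 2 [31.7°–114.4°] simple-harmonic, h=-8: full span → s += -8 → s = 18.0000
seg 3 [114.4°–269.9°] cycloidal, h=17: full span → s += 17 → s = 35.0000
seg 4 [269.9°–291.9°] uniform, h=22: θ=277.2° here. β=7.3, B=22. 22·7.3/22 = 7.3000 → s = 42.3000
radial distance = base radius + s = 31 + 42.3000 = 73.3000

73.3000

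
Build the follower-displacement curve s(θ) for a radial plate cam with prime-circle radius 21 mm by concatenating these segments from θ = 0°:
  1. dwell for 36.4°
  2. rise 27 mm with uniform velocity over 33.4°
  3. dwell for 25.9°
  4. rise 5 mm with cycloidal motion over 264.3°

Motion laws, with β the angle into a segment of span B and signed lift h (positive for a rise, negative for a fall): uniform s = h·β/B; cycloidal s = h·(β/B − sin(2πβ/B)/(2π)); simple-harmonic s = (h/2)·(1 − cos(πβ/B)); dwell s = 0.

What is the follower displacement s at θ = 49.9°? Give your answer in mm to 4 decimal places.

seg 1 [0°–36.4°] dwell: s stays 0.0000
seg 2 [36.4°–69.8°] uniform, h=27: θ=49.9° here. β=13.5, B=33.4. 27·13.5/33.4 = 10.9132 → s = 10.9132

10.9132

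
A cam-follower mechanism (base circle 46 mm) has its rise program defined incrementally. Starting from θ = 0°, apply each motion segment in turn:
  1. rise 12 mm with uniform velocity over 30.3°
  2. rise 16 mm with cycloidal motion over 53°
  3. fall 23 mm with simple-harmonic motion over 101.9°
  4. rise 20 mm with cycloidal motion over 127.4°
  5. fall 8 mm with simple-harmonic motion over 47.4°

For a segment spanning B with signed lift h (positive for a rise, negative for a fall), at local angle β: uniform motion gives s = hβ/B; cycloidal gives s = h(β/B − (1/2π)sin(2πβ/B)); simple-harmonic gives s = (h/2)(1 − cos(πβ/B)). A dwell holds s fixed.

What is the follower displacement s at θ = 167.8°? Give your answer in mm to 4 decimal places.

seg 1 [0°–30.3°] uniform, h=12: full span → s += 12 → s = 12.0000
seg 2 [30.3°–83.3°] cycloidal, h=16: full span → s += 16 → s = 28.0000
seg 3 [83.3°–185.2°] simple-harmonic, h=-23: θ=167.8° here. β=84.5, B=101.9. -23/2·(1 − cos(π·0.8292)) = -21.3846 → s = 6.6154

6.6154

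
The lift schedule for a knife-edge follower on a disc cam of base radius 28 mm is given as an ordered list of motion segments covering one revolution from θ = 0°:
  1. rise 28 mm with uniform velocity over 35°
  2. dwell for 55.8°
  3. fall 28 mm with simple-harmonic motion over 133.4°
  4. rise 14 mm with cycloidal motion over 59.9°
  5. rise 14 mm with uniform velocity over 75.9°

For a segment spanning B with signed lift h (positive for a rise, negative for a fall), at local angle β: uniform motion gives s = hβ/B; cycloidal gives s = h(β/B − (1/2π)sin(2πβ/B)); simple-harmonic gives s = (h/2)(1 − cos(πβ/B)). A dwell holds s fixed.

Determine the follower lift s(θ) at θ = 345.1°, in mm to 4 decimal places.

seg 1 [0°–35°] uniform, h=28: full span → s += 28 → s = 28.0000
seg 2 [35°–90.8°] dwell: s stays 28.0000
seg 3 [90.8°–224.2°] simple-harmonic, h=-28: full span → s += -28 → s = 0.0000
seg 4 [224.2°–284.1°] cycloidal, h=14: full span → s += 14 → s = 14.0000
seg 5 [284.1°–360°] uniform, h=14: θ=345.1° here. β=61, B=75.9. 14·61/75.9 = 11.2516 → s = 25.2516

25.2516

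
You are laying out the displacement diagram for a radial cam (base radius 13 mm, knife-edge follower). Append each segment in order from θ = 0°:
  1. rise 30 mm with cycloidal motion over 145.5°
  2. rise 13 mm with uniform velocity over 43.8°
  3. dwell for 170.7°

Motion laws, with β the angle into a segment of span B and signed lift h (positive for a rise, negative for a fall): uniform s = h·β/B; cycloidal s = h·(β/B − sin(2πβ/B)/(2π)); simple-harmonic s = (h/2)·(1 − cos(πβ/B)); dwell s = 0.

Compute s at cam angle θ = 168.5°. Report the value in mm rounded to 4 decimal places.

seg 1 [0°–145.5°] cycloidal, h=30: full span → s += 30 → s = 30.0000
seg 2 [145.5°–189.3°] uniform, h=13: θ=168.5° here. β=23, B=43.8. 13·23/43.8 = 6.8265 → s = 36.8265

36.8265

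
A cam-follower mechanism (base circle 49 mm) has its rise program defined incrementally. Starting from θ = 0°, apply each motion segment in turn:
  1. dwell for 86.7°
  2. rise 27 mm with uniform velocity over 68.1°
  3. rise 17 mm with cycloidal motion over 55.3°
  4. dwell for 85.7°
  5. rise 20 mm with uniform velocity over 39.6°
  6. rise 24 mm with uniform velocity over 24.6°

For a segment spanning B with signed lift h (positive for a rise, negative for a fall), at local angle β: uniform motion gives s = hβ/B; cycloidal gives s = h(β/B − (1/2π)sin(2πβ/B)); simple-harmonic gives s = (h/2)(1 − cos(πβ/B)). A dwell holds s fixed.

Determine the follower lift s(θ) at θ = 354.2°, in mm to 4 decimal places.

seg 1 [0°–86.7°] dwell: s stays 0.0000
seg 2 [86.7°–154.8°] uniform, h=27: full span → s += 27 → s = 27.0000
seg 3 [154.8°–210.1°] cycloidal, h=17: full span → s += 17 → s = 44.0000
seg 4 [210.1°–295.8°] dwell: s stays 44.0000
seg 5 [295.8°–335.4°] uniform, h=20: full span → s += 20 → s = 64.0000
seg 6 [335.4°–360°] uniform, h=24: θ=354.2° here. β=18.8, B=24.6. 24·18.8/24.6 = 18.3415 → s = 82.3415

82.3415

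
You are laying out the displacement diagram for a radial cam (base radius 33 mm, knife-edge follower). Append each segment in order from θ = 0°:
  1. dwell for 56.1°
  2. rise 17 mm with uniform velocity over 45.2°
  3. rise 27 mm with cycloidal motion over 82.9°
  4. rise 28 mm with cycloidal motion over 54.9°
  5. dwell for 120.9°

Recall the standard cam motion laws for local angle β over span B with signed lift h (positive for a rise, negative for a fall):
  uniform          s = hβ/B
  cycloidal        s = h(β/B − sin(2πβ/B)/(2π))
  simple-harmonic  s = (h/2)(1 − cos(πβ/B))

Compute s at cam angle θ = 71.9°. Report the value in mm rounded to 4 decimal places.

seg 1 [0°–56.1°] dwell: s stays 0.0000
seg 2 [56.1°–101.3°] uniform, h=17: θ=71.9° here. β=15.8, B=45.2. 17·15.8/45.2 = 5.9425 → s = 5.9425

5.9425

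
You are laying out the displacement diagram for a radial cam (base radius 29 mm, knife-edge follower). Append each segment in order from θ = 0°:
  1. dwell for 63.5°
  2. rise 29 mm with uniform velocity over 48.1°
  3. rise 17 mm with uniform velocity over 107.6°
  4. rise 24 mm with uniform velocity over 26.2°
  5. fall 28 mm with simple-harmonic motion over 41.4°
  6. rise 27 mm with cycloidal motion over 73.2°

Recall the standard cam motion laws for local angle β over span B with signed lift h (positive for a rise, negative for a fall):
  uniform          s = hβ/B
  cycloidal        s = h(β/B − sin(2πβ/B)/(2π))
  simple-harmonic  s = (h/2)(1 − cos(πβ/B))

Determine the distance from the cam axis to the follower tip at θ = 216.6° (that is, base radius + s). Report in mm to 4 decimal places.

seg 1 [0°–63.5°] dwell: s stays 0.0000
seg 2 [63.5°–111.6°] uniform, h=29: full span → s += 29 → s = 29.0000
seg 3 [111.6°–219.2°] uniform, h=17: θ=216.6° here. β=105, B=107.6. 17·105/107.6 = 16.5892 → s = 45.5892
radial distance = base radius + s = 29 + 45.5892 = 74.5892

74.5892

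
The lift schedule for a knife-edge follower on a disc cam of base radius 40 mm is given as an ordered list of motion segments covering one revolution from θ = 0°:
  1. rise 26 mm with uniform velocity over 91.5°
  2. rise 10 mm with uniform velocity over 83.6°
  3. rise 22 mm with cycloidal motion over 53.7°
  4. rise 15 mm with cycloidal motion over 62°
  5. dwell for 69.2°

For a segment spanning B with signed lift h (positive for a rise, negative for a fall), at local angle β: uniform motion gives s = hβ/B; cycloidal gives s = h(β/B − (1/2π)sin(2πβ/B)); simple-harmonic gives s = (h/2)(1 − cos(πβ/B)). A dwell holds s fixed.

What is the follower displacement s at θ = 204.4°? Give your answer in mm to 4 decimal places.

seg 1 [0°–91.5°] uniform, h=26: full span → s += 26 → s = 26.0000
seg 2 [91.5°–175.1°] uniform, h=10: full span → s += 10 → s = 36.0000
seg 3 [175.1°–228.8°] cycloidal, h=22: θ=204.4° here. β=29.3, B=53.7. 22·(0.5456 − sin(2π·0.5456)/(2π)) = 12.9938 → s = 48.9938

48.9938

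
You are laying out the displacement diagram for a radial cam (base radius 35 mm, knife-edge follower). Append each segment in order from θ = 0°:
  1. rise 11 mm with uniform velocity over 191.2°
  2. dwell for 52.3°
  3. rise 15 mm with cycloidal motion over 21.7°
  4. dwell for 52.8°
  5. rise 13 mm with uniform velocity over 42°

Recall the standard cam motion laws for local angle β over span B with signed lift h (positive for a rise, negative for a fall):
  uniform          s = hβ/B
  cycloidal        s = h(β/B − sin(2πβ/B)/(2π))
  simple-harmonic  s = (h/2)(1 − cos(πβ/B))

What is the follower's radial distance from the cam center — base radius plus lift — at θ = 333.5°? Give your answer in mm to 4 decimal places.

seg 1 [0°–191.2°] uniform, h=11: full span → s += 11 → s = 11.0000
seg 2 [191.2°–243.5°] dwell: s stays 11.0000
seg 3 [243.5°–265.2°] cycloidal, h=15: full span → s += 15 → s = 26.0000
seg 4 [265.2°–318°] dwell: s stays 26.0000
seg 5 [318°–360°] uniform, h=13: θ=333.5° here. β=15.5, B=42. 13·15.5/42 = 4.7976 → s = 30.7976
radial distance = base radius + s = 35 + 30.7976 = 65.7976

65.7976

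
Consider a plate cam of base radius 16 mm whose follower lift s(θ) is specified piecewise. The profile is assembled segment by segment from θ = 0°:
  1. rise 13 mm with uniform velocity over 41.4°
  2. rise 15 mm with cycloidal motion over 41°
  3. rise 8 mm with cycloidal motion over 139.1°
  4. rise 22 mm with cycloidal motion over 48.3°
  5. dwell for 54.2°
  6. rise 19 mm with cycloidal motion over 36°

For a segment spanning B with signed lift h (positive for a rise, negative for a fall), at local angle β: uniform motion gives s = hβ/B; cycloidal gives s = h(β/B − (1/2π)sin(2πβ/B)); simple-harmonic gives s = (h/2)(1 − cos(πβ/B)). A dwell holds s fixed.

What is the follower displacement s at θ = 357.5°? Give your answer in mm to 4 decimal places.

seg 1 [0°–41.4°] uniform, h=13: full span → s += 13 → s = 13.0000
seg 2 [41.4°–82.4°] cycloidal, h=15: full span → s += 15 → s = 28.0000
seg 3 [82.4°–221.5°] cycloidal, h=8: full span → s += 8 → s = 36.0000
seg 4 [221.5°–269.8°] cycloidal, h=22: full span → s += 22 → s = 58.0000
seg 5 [269.8°–324°] dwell: s stays 58.0000
seg 6 [324°–360°] cycloidal, h=19: θ=357.5° here. β=33.5, B=36. 19·(0.9306 − sin(2π·0.9306)/(2π)) = 18.9585 → s = 76.9585

76.9585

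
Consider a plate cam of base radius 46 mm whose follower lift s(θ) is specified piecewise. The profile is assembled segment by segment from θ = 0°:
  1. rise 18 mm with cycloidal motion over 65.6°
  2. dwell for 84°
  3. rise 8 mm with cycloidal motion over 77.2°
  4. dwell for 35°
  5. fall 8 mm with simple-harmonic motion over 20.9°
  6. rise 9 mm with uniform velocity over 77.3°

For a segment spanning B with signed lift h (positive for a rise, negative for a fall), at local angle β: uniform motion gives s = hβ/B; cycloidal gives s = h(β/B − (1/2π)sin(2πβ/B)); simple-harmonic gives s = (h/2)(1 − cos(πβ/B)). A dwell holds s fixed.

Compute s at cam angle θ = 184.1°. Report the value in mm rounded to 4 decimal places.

seg 1 [0°–65.6°] cycloidal, h=18: full span → s += 18 → s = 18.0000
seg 2 [65.6°–149.6°] dwell: s stays 18.0000
seg 3 [149.6°–226.8°] cycloidal, h=8: θ=184.1° here. β=34.5, B=77.2. 8·(0.4469 − sin(2π·0.4469)/(2π)) = 3.1581 → s = 21.1581

21.1581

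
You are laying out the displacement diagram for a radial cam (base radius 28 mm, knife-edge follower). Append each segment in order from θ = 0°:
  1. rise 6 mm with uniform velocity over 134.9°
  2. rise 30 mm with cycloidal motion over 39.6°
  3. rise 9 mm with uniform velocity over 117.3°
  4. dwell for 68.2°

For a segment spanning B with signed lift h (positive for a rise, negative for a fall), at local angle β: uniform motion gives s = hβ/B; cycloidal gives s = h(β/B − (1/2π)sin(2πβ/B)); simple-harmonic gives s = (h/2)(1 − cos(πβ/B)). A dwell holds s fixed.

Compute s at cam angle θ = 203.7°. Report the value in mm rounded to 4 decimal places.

seg 1 [0°–134.9°] uniform, h=6: full span → s += 6 → s = 6.0000
seg 2 [134.9°–174.5°] cycloidal, h=30: full span → s += 30 → s = 36.0000
seg 3 [174.5°–291.8°] uniform, h=9: θ=203.7° here. β=29.2, B=117.3. 9·29.2/117.3 = 2.2404 → s = 38.2404

38.2404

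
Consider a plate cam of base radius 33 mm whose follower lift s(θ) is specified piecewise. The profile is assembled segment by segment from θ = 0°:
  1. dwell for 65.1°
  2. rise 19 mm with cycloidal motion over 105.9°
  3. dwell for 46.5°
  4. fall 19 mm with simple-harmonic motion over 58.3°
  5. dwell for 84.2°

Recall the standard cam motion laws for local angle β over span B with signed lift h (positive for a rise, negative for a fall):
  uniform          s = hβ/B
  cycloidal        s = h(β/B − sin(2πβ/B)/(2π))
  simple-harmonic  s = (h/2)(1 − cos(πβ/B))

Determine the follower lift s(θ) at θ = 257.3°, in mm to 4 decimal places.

seg 1 [0°–65.1°] dwell: s stays 0.0000
seg 2 [65.1°–171°] cycloidal, h=19: full span → s += 19 → s = 19.0000
seg 3 [171°–217.5°] dwell: s stays 19.0000
seg 4 [217.5°–275.8°] simple-harmonic, h=-19: θ=257.3° here. β=39.8, B=58.3. -19/2·(1 − cos(π·0.6827)) = -14.6576 → s = 4.3424

4.3424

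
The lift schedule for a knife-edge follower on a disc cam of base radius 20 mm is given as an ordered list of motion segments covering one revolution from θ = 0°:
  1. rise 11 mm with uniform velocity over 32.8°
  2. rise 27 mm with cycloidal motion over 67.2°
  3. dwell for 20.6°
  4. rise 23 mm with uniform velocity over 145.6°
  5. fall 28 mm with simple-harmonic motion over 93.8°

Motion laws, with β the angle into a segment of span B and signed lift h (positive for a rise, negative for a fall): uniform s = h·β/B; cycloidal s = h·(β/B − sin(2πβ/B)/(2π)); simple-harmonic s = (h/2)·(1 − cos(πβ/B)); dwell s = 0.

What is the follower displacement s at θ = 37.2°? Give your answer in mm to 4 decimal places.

seg 1 [0°–32.8°] uniform, h=11: full span → s += 11 → s = 11.0000
seg 2 [32.8°–100°] cycloidal, h=27: θ=37.2° here. β=4.4, B=67.2. 27·(0.0655 − sin(2π·0.0655)/(2π)) = 0.0494 → s = 11.0494

11.0494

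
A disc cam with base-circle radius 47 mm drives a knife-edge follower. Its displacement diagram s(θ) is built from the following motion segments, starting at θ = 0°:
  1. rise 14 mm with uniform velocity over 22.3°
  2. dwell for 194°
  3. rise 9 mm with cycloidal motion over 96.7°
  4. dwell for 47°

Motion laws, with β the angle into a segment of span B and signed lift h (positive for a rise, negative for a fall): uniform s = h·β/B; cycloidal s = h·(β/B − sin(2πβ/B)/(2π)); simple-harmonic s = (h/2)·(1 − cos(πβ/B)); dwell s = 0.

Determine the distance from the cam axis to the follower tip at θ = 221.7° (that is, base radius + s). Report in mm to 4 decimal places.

seg 1 [0°–22.3°] uniform, h=14: full span → s += 14 → s = 14.0000
seg 2 [22.3°–216.3°] dwell: s stays 14.0000
seg 3 [216.3°–313°] cycloidal, h=9: θ=221.7° here. β=5.4, B=96.7. 9·(0.0558 − sin(2π·0.0558)/(2π)) = 0.0102 → s = 14.0102
radial distance = base radius + s = 47 + 14.0102 = 61.0102

61.0102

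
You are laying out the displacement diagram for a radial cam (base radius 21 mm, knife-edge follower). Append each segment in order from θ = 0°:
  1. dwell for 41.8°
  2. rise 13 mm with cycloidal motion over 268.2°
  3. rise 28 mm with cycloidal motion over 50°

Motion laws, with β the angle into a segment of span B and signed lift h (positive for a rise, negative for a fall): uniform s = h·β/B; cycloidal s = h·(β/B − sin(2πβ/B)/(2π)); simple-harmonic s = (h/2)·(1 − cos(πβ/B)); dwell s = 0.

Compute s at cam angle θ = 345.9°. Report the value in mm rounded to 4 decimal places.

seg 1 [0°–41.8°] dwell: s stays 0.0000
seg 2 [41.8°–310°] cycloidal, h=13: full span → s += 13 → s = 13.0000
seg 3 [310°–360°] cycloidal, h=28: θ=345.9° here. β=35.9, B=50. 28·(0.7180 − sin(2π·0.7180)/(2π)) = 24.4706 → s = 37.4706

37.4706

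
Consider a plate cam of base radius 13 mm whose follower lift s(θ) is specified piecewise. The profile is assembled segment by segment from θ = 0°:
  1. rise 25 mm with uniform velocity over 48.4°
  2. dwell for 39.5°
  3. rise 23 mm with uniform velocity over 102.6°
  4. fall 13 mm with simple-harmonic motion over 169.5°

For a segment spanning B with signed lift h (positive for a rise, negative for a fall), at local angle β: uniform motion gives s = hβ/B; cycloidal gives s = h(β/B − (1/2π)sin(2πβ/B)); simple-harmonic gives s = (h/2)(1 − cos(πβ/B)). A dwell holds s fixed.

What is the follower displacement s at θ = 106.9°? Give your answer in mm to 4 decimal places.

seg 1 [0°–48.4°] uniform, h=25: full span → s += 25 → s = 25.0000
seg 2 [48.4°–87.9°] dwell: s stays 25.0000
seg 3 [87.9°–190.5°] uniform, h=23: θ=106.9° here. β=19, B=102.6. 23·19/102.6 = 4.2593 → s = 29.2593

29.2593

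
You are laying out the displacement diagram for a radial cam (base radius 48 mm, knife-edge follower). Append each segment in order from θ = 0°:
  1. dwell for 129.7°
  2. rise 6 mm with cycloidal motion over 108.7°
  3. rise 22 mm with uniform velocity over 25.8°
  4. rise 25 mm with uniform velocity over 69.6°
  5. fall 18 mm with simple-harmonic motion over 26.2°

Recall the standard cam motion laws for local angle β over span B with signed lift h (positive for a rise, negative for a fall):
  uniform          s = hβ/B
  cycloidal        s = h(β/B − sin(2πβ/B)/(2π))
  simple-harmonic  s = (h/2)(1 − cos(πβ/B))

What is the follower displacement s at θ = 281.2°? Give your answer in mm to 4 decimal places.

seg 1 [0°–129.7°] dwell: s stays 0.0000
seg 2 [129.7°–238.4°] cycloidal, h=6: full span → s += 6 → s = 6.0000
seg 3 [238.4°–264.2°] uniform, h=22: full span → s += 22 → s = 28.0000
seg 4 [264.2°–333.8°] uniform, h=25: θ=281.2° here. β=17, B=69.6. 25·17/69.6 = 6.1063 → s = 34.1063

34.1063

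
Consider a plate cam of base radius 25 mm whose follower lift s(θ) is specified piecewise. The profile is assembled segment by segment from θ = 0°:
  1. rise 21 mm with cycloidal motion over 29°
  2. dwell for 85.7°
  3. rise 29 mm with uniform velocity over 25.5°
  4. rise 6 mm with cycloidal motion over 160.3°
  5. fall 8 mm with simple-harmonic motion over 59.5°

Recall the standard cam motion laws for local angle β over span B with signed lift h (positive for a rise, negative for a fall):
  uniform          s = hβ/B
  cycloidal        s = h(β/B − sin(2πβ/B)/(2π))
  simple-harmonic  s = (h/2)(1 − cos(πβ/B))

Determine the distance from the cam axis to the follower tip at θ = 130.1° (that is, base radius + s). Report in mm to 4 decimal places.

seg 1 [0°–29°] cycloidal, h=21: full span → s += 21 → s = 21.0000
seg 2 [29°–114.7°] dwell: s stays 21.0000
seg 3 [114.7°–140.2°] uniform, h=29: θ=130.1° here. β=15.4, B=25.5. 29·15.4/25.5 = 17.5137 → s = 38.5137
radial distance = base radius + s = 25 + 38.5137 = 63.5137

63.5137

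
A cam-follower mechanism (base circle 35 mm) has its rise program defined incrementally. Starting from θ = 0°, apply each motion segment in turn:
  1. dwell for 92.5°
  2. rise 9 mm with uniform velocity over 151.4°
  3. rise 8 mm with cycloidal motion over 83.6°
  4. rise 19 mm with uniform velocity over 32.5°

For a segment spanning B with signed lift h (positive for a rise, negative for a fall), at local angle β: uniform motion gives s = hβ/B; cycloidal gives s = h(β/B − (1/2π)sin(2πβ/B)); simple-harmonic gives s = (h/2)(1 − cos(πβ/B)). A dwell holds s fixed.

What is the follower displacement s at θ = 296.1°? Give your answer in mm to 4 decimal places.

seg 1 [0°–92.5°] dwell: s stays 0.0000
seg 2 [92.5°–243.9°] uniform, h=9: full span → s += 9 → s = 9.0000
seg 3 [243.9°–327.5°] cycloidal, h=8: θ=296.1° here. β=52.2, B=83.6. 8·(0.6244 − sin(2π·0.6244)/(2π)) = 5.8921 → s = 14.8921

14.8921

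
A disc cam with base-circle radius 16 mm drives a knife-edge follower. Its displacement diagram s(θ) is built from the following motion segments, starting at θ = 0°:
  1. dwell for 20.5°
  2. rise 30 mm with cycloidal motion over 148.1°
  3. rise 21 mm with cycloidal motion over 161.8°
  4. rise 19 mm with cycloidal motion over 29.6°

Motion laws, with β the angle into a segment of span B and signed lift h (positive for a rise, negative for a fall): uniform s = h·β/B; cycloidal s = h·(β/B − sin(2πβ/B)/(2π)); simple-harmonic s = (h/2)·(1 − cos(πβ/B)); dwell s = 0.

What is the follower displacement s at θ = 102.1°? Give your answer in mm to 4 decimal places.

seg 1 [0°–20.5°] dwell: s stays 0.0000
seg 2 [20.5°–168.6°] cycloidal, h=30: θ=102.1° here. β=81.6, B=148.1. 30·(0.5510 − sin(2π·0.5510)/(2π)) = 18.0327 → s = 18.0327

18.0327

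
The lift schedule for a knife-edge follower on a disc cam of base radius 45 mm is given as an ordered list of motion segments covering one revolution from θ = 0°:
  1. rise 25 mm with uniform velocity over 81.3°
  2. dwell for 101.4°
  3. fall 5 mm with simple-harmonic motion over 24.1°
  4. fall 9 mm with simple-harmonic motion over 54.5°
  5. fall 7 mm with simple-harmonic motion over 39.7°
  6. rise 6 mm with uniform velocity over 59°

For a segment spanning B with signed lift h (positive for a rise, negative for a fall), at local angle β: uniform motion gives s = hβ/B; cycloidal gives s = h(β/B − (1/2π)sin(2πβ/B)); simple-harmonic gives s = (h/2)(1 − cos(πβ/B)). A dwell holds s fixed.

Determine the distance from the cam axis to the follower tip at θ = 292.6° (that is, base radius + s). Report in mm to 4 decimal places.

seg 1 [0°–81.3°] uniform, h=25: full span → s += 25 → s = 25.0000
seg 2 [81.3°–182.7°] dwell: s stays 25.0000
seg 3 [182.7°–206.8°] simple-harmonic, h=-5: full span → s += -5 → s = 20.0000
seg 4 [206.8°–261.3°] simple-harmonic, h=-9: full span → s += -9 → s = 11.0000
seg 5 [261.3°–301°] simple-harmonic, h=-7: θ=292.6° here. β=31.3, B=39.7. -7/2·(1 − cos(π·0.7884)) = -6.2548 → s = 4.7452
radial distance = base radius + s = 45 + 4.7452 = 49.7452

49.7452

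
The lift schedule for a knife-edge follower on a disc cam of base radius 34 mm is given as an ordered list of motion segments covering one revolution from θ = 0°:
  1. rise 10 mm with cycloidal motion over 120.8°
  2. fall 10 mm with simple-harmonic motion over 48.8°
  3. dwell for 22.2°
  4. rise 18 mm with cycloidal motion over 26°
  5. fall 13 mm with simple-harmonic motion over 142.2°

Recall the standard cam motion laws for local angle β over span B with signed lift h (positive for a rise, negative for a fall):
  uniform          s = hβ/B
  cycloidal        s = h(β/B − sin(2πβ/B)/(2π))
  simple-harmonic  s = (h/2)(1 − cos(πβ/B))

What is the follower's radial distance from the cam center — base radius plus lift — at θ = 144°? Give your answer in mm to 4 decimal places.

seg 1 [0°–120.8°] cycloidal, h=10: full span → s += 10 → s = 10.0000
seg 2 [120.8°–169.6°] simple-harmonic, h=-10: θ=144° here. β=23.2, B=48.8. -10/2·(1 − cos(π·0.4754)) = -4.6141 → s = 5.3859
radial distance = base radius + s = 34 + 5.3859 = 39.3859

39.3859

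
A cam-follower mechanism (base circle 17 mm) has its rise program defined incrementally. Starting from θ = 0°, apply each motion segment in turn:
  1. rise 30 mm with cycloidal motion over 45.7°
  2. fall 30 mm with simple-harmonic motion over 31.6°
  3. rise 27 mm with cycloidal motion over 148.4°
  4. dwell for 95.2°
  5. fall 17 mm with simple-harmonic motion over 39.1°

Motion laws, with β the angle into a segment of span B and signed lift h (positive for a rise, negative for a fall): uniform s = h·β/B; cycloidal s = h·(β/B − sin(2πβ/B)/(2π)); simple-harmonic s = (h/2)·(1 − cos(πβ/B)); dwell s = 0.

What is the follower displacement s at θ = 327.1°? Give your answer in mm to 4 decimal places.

seg 1 [0°–45.7°] cycloidal, h=30: full span → s += 30 → s = 30.0000
seg 2 [45.7°–77.3°] simple-harmonic, h=-30: full span → s += -30 → s = 0.0000
seg 3 [77.3°–225.7°] cycloidal, h=27: full span → s += 27 → s = 27.0000
seg 4 [225.7°–320.9°] dwell: s stays 27.0000
seg 5 [320.9°–360°] simple-harmonic, h=-17: θ=327.1° here. β=6.2, B=39.1. -17/2·(1 − cos(π·0.1586)) = -1.0330 → s = 25.9670

25.9670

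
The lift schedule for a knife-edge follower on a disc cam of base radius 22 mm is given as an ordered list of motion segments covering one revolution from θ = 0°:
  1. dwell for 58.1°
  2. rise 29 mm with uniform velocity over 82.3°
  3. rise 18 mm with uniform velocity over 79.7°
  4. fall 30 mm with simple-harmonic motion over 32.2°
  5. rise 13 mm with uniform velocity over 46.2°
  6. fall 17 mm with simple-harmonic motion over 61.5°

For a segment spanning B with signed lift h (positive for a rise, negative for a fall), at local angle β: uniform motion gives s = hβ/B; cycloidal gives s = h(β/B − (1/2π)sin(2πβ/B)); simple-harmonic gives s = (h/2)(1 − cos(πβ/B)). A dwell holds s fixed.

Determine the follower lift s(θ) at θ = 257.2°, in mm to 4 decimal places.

seg 1 [0°–58.1°] dwell: s stays 0.0000
seg 2 [58.1°–140.4°] uniform, h=29: full span → s += 29 → s = 29.0000
seg 3 [140.4°–220.1°] uniform, h=18: full span → s += 18 → s = 47.0000
seg 4 [220.1°–252.3°] simple-harmonic, h=-30: full span → s += -30 → s = 17.0000
seg 5 [252.3°–298.5°] uniform, h=13: θ=257.2° here. β=4.9, B=46.2. 13·4.9/46.2 = 1.3788 → s = 18.3788

18.3788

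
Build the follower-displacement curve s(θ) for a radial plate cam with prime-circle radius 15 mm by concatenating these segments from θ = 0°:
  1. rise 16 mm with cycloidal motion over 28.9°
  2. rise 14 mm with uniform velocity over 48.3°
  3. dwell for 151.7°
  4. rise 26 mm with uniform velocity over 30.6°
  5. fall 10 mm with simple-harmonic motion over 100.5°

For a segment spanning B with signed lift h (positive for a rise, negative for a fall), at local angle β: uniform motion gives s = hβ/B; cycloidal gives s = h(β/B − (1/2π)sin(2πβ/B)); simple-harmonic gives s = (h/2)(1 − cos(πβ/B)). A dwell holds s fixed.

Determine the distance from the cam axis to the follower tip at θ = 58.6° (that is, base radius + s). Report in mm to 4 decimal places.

seg 1 [0°–28.9°] cycloidal, h=16: full span → s += 16 → s = 16.0000
seg 2 [28.9°–77.2°] uniform, h=14: θ=58.6° here. β=29.7, B=48.3. 14·29.7/48.3 = 8.6087 → s = 24.6087
radial distance = base radius + s = 15 + 24.6087 = 39.6087

39.6087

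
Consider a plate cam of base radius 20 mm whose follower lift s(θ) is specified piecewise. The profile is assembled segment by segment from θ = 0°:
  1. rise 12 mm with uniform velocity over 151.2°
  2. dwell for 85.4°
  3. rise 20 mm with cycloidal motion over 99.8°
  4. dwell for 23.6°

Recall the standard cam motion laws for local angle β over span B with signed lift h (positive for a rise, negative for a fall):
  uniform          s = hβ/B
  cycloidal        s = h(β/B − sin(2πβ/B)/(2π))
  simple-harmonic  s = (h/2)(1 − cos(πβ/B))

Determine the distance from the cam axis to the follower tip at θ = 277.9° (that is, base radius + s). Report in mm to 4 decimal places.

seg 1 [0°–151.2°] uniform, h=12: full span → s += 12 → s = 12.0000
seg 2 [151.2°–236.6°] dwell: s stays 12.0000
seg 3 [236.6°–336.4°] cycloidal, h=20: θ=277.9° here. β=41.3, B=99.8. 20·(0.4138 − sin(2π·0.4138)/(2π)) = 6.6361 → s = 18.6361
radial distance = base radius + s = 20 + 18.6361 = 38.6361

38.6361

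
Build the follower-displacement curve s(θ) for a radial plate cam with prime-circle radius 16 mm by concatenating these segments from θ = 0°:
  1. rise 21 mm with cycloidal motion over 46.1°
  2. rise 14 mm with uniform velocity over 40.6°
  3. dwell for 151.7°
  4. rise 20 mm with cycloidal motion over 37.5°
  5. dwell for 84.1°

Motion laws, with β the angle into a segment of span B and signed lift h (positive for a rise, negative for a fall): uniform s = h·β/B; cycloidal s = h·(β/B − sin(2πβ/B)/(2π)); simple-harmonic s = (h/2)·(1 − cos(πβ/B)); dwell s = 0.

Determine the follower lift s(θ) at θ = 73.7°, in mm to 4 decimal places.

seg 1 [0°–46.1°] cycloidal, h=21: full span → s += 21 → s = 21.0000
seg 2 [46.1°–86.7°] uniform, h=14: θ=73.7° here. β=27.6, B=40.6. 14·27.6/40.6 = 9.5172 → s = 30.5172

30.5172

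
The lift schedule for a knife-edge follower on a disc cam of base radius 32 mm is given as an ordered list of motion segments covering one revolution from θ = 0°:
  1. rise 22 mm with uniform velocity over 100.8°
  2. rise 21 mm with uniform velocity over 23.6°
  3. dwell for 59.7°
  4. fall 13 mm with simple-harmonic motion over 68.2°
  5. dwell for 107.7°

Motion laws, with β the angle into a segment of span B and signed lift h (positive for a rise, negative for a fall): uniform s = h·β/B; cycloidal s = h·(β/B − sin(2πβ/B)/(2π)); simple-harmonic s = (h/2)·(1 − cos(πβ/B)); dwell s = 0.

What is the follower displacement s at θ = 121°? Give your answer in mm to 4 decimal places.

seg 1 [0°–100.8°] uniform, h=22: full span → s += 22 → s = 22.0000
seg 2 [100.8°–124.4°] uniform, h=21: θ=121° here. β=20.2, B=23.6. 21·20.2/23.6 = 17.9746 → s = 39.9746

39.9746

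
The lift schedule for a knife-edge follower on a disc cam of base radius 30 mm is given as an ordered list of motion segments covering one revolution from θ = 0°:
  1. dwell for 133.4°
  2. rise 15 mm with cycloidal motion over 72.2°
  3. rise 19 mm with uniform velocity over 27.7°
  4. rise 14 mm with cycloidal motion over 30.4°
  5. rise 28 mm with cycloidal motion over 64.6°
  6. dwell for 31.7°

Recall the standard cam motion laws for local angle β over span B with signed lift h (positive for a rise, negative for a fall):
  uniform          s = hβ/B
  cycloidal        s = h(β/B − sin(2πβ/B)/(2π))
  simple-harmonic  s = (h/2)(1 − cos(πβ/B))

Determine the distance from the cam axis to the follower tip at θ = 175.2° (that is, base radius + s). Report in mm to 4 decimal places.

seg 1 [0°–133.4°] dwell: s stays 0.0000
seg 2 [133.4°–205.6°] cycloidal, h=15: θ=175.2° here. β=41.8, B=72.2. 15·(0.5789 − sin(2π·0.5789)/(2π)) = 9.8205 → s = 9.8205
radial distance = base radius + s = 30 + 9.8205 = 39.8205

39.8205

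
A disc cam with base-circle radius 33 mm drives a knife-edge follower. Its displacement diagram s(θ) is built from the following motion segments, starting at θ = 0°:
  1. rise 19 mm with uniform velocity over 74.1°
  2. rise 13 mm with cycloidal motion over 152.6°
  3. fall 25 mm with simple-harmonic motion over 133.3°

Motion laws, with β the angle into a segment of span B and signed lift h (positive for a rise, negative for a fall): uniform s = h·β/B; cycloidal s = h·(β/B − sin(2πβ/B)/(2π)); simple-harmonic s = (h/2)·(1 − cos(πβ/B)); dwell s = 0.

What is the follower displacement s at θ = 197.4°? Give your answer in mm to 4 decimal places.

seg 1 [0°–74.1°] uniform, h=19: full span → s += 19 → s = 19.0000
seg 2 [74.1°–226.7°] cycloidal, h=13: θ=197.4° here. β=123.3, B=152.6. 13·(0.8080 − sin(2π·0.8080)/(2π)) = 12.4371 → s = 31.4371

31.4371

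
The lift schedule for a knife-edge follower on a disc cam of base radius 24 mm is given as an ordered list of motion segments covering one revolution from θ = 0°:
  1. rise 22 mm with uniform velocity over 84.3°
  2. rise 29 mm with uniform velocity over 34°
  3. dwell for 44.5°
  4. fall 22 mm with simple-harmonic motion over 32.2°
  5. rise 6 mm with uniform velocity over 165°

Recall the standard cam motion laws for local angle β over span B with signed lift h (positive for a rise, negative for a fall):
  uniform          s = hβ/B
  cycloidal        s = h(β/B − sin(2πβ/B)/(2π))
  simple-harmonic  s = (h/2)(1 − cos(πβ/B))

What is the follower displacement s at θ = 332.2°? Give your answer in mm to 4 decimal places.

seg 1 [0°–84.3°] uniform, h=22: full span → s += 22 → s = 22.0000
seg 2 [84.3°–118.3°] uniform, h=29: full span → s += 29 → s = 51.0000
seg 3 [118.3°–162.8°] dwell: s stays 51.0000
seg 4 [162.8°–195°] simple-harmonic, h=-22: full span → s += -22 → s = 29.0000
seg 5 [195°–360°] uniform, h=6: θ=332.2° here. β=137.2, B=165. 6·137.2/165 = 4.9891 → s = 33.9891

33.9891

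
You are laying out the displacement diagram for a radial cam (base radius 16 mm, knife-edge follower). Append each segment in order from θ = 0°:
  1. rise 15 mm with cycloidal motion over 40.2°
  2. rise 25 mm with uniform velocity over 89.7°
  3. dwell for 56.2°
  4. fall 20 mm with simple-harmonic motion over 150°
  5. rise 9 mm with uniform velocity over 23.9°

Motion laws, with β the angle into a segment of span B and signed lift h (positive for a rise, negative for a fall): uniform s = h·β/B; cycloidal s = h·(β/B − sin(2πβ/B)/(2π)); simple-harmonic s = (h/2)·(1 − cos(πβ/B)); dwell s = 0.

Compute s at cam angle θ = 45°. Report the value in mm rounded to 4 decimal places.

seg 1 [0°–40.2°] cycloidal, h=15: full span → s += 15 → s = 15.0000
seg 2 [40.2°–129.9°] uniform, h=25: θ=45° here. β=4.8, B=89.7. 25·4.8/89.7 = 1.3378 → s = 16.3378

16.3378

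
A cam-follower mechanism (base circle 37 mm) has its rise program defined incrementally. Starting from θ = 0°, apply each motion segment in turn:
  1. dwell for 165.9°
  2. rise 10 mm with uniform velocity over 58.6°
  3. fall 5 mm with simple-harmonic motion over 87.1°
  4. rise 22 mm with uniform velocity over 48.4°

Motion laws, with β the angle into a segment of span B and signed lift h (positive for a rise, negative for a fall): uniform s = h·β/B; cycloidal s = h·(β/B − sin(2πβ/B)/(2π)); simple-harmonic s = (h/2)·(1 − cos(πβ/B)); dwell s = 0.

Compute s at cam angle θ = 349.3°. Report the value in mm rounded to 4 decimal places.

seg 1 [0°–165.9°] dwell: s stays 0.0000
seg 2 [165.9°–224.5°] uniform, h=10: full span → s += 10 → s = 10.0000
seg 3 [224.5°–311.6°] simple-harmonic, h=-5: full span → s += -5 → s = 5.0000
seg 4 [311.6°–360°] uniform, h=22: θ=349.3° here. β=37.7, B=48.4. 22·37.7/48.4 = 17.1364 → s = 22.1364

22.1364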